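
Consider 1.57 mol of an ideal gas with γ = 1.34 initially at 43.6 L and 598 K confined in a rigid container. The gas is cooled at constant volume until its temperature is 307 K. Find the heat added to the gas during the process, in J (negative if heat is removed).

P₁ = nRT₁/V₁ = 1.57×8.314×598/43.6 = 179 kPa.
Isochoric: V stays 43.6 L; P/T = const ⇒ T₂ = 307 K, P₂ = 91.9 kPa.
W = 0 (no volume change).
ΔU = nCvΔT = 1.57×24.5×(307−598) = -11200 J.
Q = ΔU = -11200 J.

-11200 J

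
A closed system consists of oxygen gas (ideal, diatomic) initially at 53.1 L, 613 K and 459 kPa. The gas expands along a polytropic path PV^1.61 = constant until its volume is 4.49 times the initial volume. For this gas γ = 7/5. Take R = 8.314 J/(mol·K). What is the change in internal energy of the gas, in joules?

-36600 J

n = P₁V₁/(RT₁) = 459×53.1/(8.314×613) = 4.78 mol.
Polytropic n=1.61: T₂ = T₁(V₁/V₂)^(n−1) = 613×(0.223)^0.61 = 245 K; P₂ = P₁(V₁/V₂)^n = 40.9 kPa.
For an ideal gas ΔU = nCvΔT with Cv = (5/2)R = 20.8 J/(mol·K).
ΔU = 4.78×20.8×(245−613) = -36600 J.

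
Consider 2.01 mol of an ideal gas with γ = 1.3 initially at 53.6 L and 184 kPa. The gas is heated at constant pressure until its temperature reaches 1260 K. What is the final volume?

T₁ = P₁V₁/(nR) = 184×53.6/(2.01×8.314) = 590 K.
Isobaric: P stays 184 kPa; V/T = const ⇒ T₂ = 1260 K, V₂ = 114 L.

114 L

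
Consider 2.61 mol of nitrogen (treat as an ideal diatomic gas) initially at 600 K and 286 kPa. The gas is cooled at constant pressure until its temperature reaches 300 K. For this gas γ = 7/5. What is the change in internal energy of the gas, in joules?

-16300 J

V₁ = nRT₁/P₁ = 2.61×8.314×600/286 = 45.5 L.
Isobaric: P stays 286 kPa; V/T = const ⇒ T₂ = 300 K, V₂ = 22.8 L.
For an ideal gas ΔU = nCvΔT with Cv = (5/2)R = 20.8 J/(mol·K).
ΔU = 2.61×20.8×(300−600) = -16300 J.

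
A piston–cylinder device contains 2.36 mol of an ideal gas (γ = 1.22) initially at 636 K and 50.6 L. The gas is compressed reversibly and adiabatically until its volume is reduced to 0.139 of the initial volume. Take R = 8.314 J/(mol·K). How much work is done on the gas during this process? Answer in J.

30800 J

P₁ = nRT₁/V₁ = 2.36×8.314×636/50.6 = 247 kPa.
Adiabatic: TV^(γ−1) = const ⇒ T₂ = 636×(7.19)^0.220 = 982 K; PV^γ = const ⇒ P₂ = 2740 kPa.
ΔU = nCvΔT = 2.36×37.8×(982−636) = 30800 J.
Q = 0 for an adiabatic process, so W = −ΔU = -30800 J.
Work done on the gas = −W_by = 30800 J.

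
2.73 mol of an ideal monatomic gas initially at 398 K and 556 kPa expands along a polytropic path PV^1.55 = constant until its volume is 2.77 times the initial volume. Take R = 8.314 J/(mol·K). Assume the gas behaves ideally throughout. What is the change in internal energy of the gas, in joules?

V₁ = nRT₁/P₁ = 2.73×8.314×398/556 = 16.2 L.
Polytropic n=1.55: T₂ = T₁(V₁/V₂)^(n−1) = 398×(0.361)^0.55 = 227 K; P₂ = P₁(V₁/V₂)^n = 115 kPa.
For an ideal gas ΔU = nCvΔT with Cv = (3/2)R = 12.5 J/(mol·K).
ΔU = 2.73×12.5×(227−398) = -5810 J.

-5810 J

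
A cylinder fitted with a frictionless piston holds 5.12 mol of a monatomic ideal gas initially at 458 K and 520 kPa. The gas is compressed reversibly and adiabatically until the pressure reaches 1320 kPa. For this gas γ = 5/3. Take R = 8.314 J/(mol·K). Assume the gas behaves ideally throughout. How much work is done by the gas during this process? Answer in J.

V₁ = nRT₁/P₁ = 5.12×8.314×458/520 = 37.5 L.
Adiabatic: T₂/T₁ = (P₂/P₁)^((γ−1)/γ) ⇒ T₂ = 458×(2.54)^0.400 = 665 K; V₂ = 21.4 L.
ΔU = nCvΔT = 5.12×12.5×(665−458) = 13200 J.
Q = 0 for an adiabatic process, so W = −ΔU = -13200 J.

-13200 J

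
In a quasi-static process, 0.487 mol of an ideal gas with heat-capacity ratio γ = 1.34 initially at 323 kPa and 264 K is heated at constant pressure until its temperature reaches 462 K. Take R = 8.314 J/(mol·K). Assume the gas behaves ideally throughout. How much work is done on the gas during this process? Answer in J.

-802 J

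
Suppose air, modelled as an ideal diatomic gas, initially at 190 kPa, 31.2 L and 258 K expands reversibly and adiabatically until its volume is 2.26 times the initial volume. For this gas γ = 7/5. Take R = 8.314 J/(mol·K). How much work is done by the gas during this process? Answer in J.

4120 J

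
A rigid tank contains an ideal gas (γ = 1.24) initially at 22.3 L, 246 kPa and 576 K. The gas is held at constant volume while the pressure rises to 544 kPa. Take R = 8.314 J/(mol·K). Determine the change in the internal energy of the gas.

n = P₁V₁/(RT₁) = 246×22.3/(8.314×576) = 1.15 mol.
Isochoric: V stays 22.3 L; P/T = const ⇒ T₂ = 1270 K, P₂ = 544 kPa.
For an ideal gas ΔU = nCvΔT with Cv = R/(γ−1) = 34.6 J/(mol·K).
ΔU = 1.15×34.6×(1270−576) = 27700 J.

27700 J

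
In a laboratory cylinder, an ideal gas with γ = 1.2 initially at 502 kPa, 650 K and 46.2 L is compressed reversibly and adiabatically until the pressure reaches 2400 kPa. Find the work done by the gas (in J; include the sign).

n = P₁V₁/(RT₁) = 502×46.2/(8.314×650) = 4.29 mol.
Adiabatic: T₂/T₁ = (P₂/P₁)^((γ−1)/γ) ⇒ T₂ = 650×(4.78)^0.167 = 844 K; V₂ = 12.5 L.
ΔU = nCvΔT = 4.29×41.6×(844−650) = 34500 J.
Q = 0 for an adiabatic process, so W = −ΔU = -34500 J.

-34500 J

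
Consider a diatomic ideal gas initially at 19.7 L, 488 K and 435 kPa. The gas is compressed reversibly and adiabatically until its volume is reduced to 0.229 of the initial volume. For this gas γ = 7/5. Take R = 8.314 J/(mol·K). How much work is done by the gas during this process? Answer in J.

-17200 J

n = P₁V₁/(RT₁) = 435×19.7/(8.314×488) = 2.11 mol.
Adiabatic: TV^(γ−1) = const ⇒ T₂ = 488×(4.37)^0.400 = 880 K; PV^γ = const ⇒ P₂ = 3430 kPa.
ΔU = nCvΔT = 2.11×20.8×(880−488) = 17200 J.
Q = 0 for an adiabatic process, so W = −ΔU = -17200 J.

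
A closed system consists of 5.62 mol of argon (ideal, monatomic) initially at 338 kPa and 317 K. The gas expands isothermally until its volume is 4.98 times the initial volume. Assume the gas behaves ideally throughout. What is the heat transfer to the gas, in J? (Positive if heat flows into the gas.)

V₁ = nRT₁/P₁ = 5.62×8.314×317/338 = 43.8 L.
Isothermal: T stays 317 K; PV = const ⇒ V₂ = 218 L, P₂ = 67.9 kPa.
ΔU = 0 (ideal gas, T constant).
W = nRT ln(V₂/V₁) = 5.62×8.314×317×ln(4.98) = 23800 J.
Q = ΔU + W = 23800 J.

23800 J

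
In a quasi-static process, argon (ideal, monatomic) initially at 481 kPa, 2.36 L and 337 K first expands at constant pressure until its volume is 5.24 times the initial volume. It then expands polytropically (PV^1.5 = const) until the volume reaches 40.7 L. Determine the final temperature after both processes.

973 K

n = P₁V₁/(RT₁) = 481×2.36/(8.314×337) = 0.405 mol.
Step 1 — Isobaric: P stays 481 kPa; V/T = const ⇒ T₂ = 1770 K, V₂ = 12.4 L.
W = PΔV = 481×(12.4−2.36) kPa·L = 4810 J.
ΔU = nCvΔT = 0.405×12.5×(1770−337) = 7220 J.
Q = ΔU + W = nCpΔT = 12000 J.
State after step 1: P = 481 kPa, V = 12.4 L, T = 1770 K.
Step 2 — Polytropic n=1.5: T₂ = T₁(V₁/V₂)^(n−1) = 1770×(0.304)^0.50 = 973 K; P₂ = P₁(V₁/V₂)^n = 80.6 kPa.
W = (P₁V₁−P₂V₂)/(n−1) = (481×12.4−80.6×40.7)/0.50 = 5340 J.
ΔU = nCvΔT = 0.405×12.5×(973−1770) = -4000 J.
Q = ΔU + W = 1330 J.
Net over both steps: W = 10200 J, Q = 13400 J, ΔU = 3220 J.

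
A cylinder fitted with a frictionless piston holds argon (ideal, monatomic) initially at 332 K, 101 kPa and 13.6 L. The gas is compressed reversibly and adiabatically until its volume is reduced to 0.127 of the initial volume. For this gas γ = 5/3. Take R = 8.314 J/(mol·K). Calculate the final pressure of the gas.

3150 kPa

Adiabatic: TV^(γ−1) = const ⇒ T₂ = 332×(7.87)^0.667 = 1310 K; PV^γ = const ⇒ P₂ = 3150 kPa.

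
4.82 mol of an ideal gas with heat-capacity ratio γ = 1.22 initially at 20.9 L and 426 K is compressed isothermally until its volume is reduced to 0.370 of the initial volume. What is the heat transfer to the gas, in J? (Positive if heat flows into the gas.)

-17000 J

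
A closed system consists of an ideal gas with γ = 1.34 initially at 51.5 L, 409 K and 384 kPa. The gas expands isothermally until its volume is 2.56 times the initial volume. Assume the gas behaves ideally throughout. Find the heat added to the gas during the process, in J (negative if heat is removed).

18600 J

n = P₁V₁/(RT₁) = 384×51.5/(8.314×409) = 5.82 mol.
Isothermal: T stays 409 K; PV = const ⇒ V₂ = 132 L, P₂ = 150 kPa.
ΔU = 0 (ideal gas, T constant).
W = nRT ln(V₂/V₁) = 5.82×8.314×409×ln(2.56) = 18600 J.
Q = ΔU + W = 18600 J.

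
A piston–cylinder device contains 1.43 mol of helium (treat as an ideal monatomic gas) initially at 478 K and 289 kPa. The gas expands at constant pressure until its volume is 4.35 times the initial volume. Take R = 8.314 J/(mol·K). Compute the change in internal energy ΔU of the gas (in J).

V₁ = nRT₁/P₁ = 1.43×8.314×478/289 = 19.7 L.
Isobaric: P stays 289 kPa; V/T = const ⇒ T₂ = 2080 K, V₂ = 85.5 L.
For an ideal gas ΔU = nCvΔT with Cv = (3/2)R = 12.5 J/(mol·K).
ΔU = 1.43×12.5×(2080−478) = 28600 J.

28600 J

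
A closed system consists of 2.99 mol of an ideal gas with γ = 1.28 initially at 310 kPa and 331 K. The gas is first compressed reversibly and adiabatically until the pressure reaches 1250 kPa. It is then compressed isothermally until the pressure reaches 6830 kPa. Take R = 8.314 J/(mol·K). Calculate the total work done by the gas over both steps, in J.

-29400 J

V₁ = nRT₁/P₁ = 2.99×8.314×331/310 = 26.5 L.
Step 1 — Adiabatic: T₂/T₁ = (P₂/P₁)^((γ−1)/γ) ⇒ T₂ = 331×(4.03)^0.219 = 449 K; V₂ = 8.93 L.
ΔU = nCvΔT = 2.99×29.7×(449−331) = 10500 J.
Q = 0 for an adiabatic process, so W = −ΔU = -10500 J.
State after step 1: P = 1250 kPa, V = 8.93 L, T = 449 K.
Step 2 — Isothermal: T stays 449 K; PV = const ⇒ V₂ = 1.63 L, P₂ = 6830 kPa.
ΔU = 0 (ideal gas, T constant).
W = nRT ln(V₂/V₁) = 2.99×8.314×449×ln(0.183) = -19000 J.
Q = ΔU + W = -19000 J.
Net over both steps: W = -29400 J, Q = -19000 J, ΔU = 10500 J.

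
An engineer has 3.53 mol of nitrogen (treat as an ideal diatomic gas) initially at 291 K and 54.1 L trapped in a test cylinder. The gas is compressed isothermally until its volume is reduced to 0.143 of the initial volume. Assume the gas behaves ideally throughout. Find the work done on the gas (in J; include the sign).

P₁ = nRT₁/V₁ = 3.53×8.314×291/54.1 = 158 kPa.
Isothermal: T stays 291 K; PV = const ⇒ V₂ = 7.74 L, P₂ = 1100 kPa.
W = nRT ln(V₂/V₁) = 3.53×8.314×291×ln(0.143) = -16600 J.
Work done on the gas = −W_by = 16600 J.

16600 J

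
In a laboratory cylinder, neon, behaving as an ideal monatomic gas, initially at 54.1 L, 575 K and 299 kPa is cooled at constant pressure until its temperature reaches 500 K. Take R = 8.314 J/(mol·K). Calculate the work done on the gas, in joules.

n = P₁V₁/(RT₁) = 299×54.1/(8.314×575) = 3.38 mol.
Isobaric: P stays 299 kPa; V/T = const ⇒ T₂ = 500 K, V₂ = 47.0 L.
W = PΔV = 299×(47.0−54.1) kPa·L = -2110 J.
Work done on the gas = −W_by = 2110 J.

2110 J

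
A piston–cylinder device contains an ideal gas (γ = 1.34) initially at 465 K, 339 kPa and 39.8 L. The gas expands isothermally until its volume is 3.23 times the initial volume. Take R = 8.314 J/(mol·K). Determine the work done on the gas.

-15800 J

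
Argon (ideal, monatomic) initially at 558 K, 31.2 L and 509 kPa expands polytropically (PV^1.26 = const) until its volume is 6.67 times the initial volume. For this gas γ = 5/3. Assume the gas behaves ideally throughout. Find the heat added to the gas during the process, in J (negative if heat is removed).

14500 J

n = P₁V₁/(RT₁) = 509×31.2/(8.314×558) = 3.42 mol.
Polytropic n=1.26: T₂ = T₁(V₁/V₂)^(n−1) = 558×(0.150)^0.26 = 341 K; P₂ = P₁(V₁/V₂)^n = 46.6 kPa.
W = (P₁V₁−P₂V₂)/(n−1) = (509×31.2−46.6×208)/0.26 = 23800 J.
ΔU = nCvΔT = 3.42×12.5×(341−558) = -9280 J.
Q = ΔU + W = 14500 J.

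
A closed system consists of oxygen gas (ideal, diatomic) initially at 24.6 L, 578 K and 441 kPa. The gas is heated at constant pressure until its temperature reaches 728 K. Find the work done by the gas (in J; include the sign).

n = P₁V₁/(RT₁) = 441×24.6/(8.314×578) = 2.26 mol.
Isobaric: P stays 441 kPa; V/T = const ⇒ T₂ = 728 K, V₂ = 31.0 L.
W = PΔV = 441×(31.0−24.6) kPa·L = 2820 J.

2820 J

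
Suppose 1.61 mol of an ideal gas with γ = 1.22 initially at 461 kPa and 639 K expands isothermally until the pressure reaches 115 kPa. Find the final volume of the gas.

V₁ = nRT₁/P₁ = 1.61×8.314×639/461 = 18.6 L.
Isothermal: T stays 639 K; PV = const ⇒ V₂ = 74.4 L, P₂ = 115 kPa.

74.4 L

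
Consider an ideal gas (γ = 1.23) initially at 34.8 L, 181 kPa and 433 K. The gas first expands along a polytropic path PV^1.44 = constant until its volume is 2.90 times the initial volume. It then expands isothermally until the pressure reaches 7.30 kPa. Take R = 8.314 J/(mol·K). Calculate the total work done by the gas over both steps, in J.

n = P₁V₁/(RT₁) = 181×34.8/(8.314×433) = 1.75 mol.
Step 1 — Polytropic n=1.44: T₂ = T₁(V₁/V₂)^(n−1) = 433×(0.345)^0.44 = 271 K; P₂ = P₁(V₁/V₂)^n = 39.1 kPa.
W = (P₁V₁−P₂V₂)/(n−1) = (181×34.8−39.1×101)/0.44 = 5350 J.
ΔU = nCvΔT = 1.75×36.1×(271−433) = -10200 J.
Q = ΔU + W = -4890 J.
State after step 1: P = 39.1 kPa, V = 101 L, T = 271 K.
Step 2 — Isothermal: T stays 271 K; PV = const ⇒ V₂ = 540 L, P₂ = 7.30 kPa.
ΔU = 0 (ideal gas, T constant).
W = nRT ln(V₂/V₁) = 1.75×8.314×271×ln(5.35) = 6610 J.
Q = ΔU + W = 6610 J.
Net over both steps: W = 12000 J, Q = 1720 J, ΔU = -10200 J.

12000 J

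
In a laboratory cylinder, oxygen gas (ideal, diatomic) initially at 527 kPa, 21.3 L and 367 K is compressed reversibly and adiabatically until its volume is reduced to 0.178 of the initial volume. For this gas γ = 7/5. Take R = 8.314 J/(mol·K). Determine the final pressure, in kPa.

5910 kPa

Adiabatic: TV^(γ−1) = const ⇒ T₂ = 367×(5.62)^0.400 = 732 K; PV^γ = const ⇒ P₂ = 5910 kPa.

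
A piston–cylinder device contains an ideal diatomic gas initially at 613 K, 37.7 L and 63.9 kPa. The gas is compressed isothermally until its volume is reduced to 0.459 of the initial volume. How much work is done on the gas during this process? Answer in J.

1880 J

n = P₁V₁/(RT₁) = 63.9×37.7/(8.314×613) = 0.473 mol.
Isothermal: T stays 613 K; PV = const ⇒ V₂ = 17.3 L, P₂ = 139 kPa.
W = nRT ln(V₂/V₁) = 0.473×8.314×613×ln(0.459) = -1880 J.
Work done on the gas = −W_by = 1880 J.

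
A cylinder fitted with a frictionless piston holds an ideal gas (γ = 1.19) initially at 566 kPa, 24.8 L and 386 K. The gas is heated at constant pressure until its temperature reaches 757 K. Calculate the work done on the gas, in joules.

-13500 J

n = P₁V₁/(RT₁) = 566×24.8/(8.314×386) = 4.37 mol.
Isobaric: P stays 566 kPa; V/T = const ⇒ T₂ = 757 K, V₂ = 48.6 L.
W = PΔV = 566×(48.6−24.8) kPa·L = 13500 J.
Work done on the gas = −W_by = -13500 J.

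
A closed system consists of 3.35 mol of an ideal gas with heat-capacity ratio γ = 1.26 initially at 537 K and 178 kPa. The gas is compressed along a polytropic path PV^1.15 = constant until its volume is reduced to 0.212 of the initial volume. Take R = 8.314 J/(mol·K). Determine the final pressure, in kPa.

V₁ = nRT₁/P₁ = 3.35×8.314×537/178 = 84.0 L.
Polytropic n=1.15: T₂ = T₁(V₁/V₂)^(n−1) = 537×(4.72)^0.15 = 678 K; P₂ = P₁(V₁/V₂)^n = 1060 kPa.

1060 kPa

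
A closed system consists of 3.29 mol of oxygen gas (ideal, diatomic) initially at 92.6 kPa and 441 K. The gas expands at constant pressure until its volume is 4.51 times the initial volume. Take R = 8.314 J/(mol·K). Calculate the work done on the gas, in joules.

V₁ = nRT₁/P₁ = 3.29×8.314×441/92.6 = 130 L.
Isobaric: P stays 92.6 kPa; V/T = const ⇒ T₂ = 1990 K, V₂ = 588 L.
W = PΔV = 92.6×(588−130) kPa·L = 42300 J.
Work done on the gas = −W_by = -42300 J.

-42300 J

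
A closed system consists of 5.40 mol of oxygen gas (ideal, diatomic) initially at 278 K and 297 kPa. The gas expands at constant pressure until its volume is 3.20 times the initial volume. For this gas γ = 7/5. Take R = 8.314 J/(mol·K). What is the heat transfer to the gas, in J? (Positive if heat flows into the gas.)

V₁ = nRT₁/P₁ = 5.40×8.314×278/297 = 42.0 L.
Isobaric: P stays 297 kPa; V/T = const ⇒ T₂ = 890 K, V₂ = 134 L.
W = PΔV = 297×(134−42.0) kPa·L = 27500 J.
ΔU = nCvΔT = 5.40×20.8×(890−278) = 68600 J.
Q = ΔU + W = nCpΔT = 96100 J.

96100 J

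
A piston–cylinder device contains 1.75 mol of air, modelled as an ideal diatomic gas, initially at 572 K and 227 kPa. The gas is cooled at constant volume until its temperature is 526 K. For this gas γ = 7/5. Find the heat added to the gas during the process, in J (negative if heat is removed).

V₁ = nRT₁/P₁ = 1.75×8.314×572/227 = 36.7 L.
Isochoric: V stays 36.7 L; P/T = const ⇒ T₂ = 526 K, P₂ = 209 kPa.
W = 0 (no volume change).
ΔU = nCvΔT = 1.75×20.8×(526−572) = -1670 J.
Q = ΔU = -1670 J.

-1670 J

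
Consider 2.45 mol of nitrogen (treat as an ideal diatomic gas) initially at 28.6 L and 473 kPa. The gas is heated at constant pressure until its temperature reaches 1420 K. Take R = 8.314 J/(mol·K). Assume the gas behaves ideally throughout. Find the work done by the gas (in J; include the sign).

T₁ = P₁V₁/(nR) = 473×28.6/(2.45×8.314) = 664 K.
Isobaric: P stays 473 kPa; V/T = const ⇒ T₂ = 1420 K, V₂ = 61.2 L.
W = PΔV = 473×(61.2−28.6) kPa·L = 15400 J.

15400 J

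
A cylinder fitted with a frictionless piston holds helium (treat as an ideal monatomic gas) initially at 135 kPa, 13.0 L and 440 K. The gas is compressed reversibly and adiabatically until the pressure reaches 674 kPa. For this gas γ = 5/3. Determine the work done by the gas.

n = P₁V₁/(RT₁) = 135×13.0/(8.314×440) = 0.480 mol.
Adiabatic: T₂/T₁ = (P₂/P₁)^((γ−1)/γ) ⇒ T₂ = 440×(4.99)^0.400 = 837 K; V₂ = 4.95 L.
ΔU = nCvΔT = 0.480×12.5×(837−440) = 2380 J.
Q = 0 for an adiabatic process, so W = −ΔU = -2380 J.

-2380 J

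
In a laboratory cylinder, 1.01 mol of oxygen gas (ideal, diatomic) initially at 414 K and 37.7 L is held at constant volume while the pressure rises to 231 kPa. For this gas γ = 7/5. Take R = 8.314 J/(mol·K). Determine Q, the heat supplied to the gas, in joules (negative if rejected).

P₁ = nRT₁/V₁ = 1.01×8.314×414/37.7 = 92.2 kPa.
Isochoric: V stays 37.7 L; P/T = const ⇒ T₂ = 1040 K, P₂ = 231 kPa.
W = 0 (no volume change).
ΔU = nCvΔT = 1.01×20.8×(1040−414) = 13100 J.
Q = ΔU = 13100 J.

13100 J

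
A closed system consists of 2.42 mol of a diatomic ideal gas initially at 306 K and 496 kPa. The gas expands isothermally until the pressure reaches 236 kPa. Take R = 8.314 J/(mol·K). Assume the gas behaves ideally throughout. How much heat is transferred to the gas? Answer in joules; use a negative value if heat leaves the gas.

4570 J

V₁ = nRT₁/P₁ = 2.42×8.314×306/496 = 12.4 L.
Isothermal: T stays 306 K; PV = const ⇒ V₂ = 26.1 L, P₂ = 236 kPa.
ΔU = 0 (ideal gas, T constant).
W = nRT ln(V₂/V₁) = 2.42×8.314×306×ln(2.10) = 4570 J.
Q = ΔU + W = 4570 J.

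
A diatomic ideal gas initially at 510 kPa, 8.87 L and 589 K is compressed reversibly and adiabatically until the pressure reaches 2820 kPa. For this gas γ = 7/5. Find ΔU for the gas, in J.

7130 J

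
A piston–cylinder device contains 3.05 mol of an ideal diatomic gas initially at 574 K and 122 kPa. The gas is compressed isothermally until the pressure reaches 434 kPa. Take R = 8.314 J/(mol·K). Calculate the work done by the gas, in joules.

-18500 J

V₁ = nRT₁/P₁ = 3.05×8.314×574/122 = 119 L.
Isothermal: T stays 574 K; PV = const ⇒ V₂ = 33.5 L, P₂ = 434 kPa.
W = nRT ln(V₂/V₁) = 3.05×8.314×574×ln(0.281) = -18500 J.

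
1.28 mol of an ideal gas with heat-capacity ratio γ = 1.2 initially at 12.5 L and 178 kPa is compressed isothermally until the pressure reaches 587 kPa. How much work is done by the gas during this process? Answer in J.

T₁ = P₁V₁/(nR) = 178×12.5/(1.28×8.314) = 209 K.
Isothermal: T stays 209 K; PV = const ⇒ V₂ = 3.79 L, P₂ = 587 kPa.
W = nRT ln(V₂/V₁) = 1.28×8.314×209×ln(0.303) = -2650 J.

-2650 J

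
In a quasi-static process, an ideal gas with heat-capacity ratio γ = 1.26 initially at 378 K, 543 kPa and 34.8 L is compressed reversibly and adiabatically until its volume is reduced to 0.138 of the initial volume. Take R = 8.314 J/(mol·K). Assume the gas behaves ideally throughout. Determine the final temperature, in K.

Adiabatic: TV^(γ−1) = const ⇒ T₂ = 378×(7.25)^0.260 = 633 K; PV^γ = const ⇒ P₂ = 6580 kPa.

633 K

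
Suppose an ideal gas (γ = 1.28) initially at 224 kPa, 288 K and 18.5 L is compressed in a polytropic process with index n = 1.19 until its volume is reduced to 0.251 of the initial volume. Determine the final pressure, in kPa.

1160 kPa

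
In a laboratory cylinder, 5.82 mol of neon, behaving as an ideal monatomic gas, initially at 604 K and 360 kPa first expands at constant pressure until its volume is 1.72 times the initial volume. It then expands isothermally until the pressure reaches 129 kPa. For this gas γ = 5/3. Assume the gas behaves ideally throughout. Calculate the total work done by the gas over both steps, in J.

V₁ = nRT₁/P₁ = 5.82×8.314×604/360 = 81.2 L.
Step 1 — Isobaric: P stays 360 kPa; V/T = const ⇒ T₂ = 1040 K, V₂ = 140 L.
W = PΔV = 360×(140−81.2) kPa·L = 21000 J.
ΔU = nCvΔT = 5.82×12.5×(1040−604) = 31600 J.
Q = ΔU + W = nCpΔT = 52600 J.
State after step 1: P = 360 kPa, V = 140 L, T = 1040 K.
Step 2 — Isothermal: T stays 1040 K; PV = const ⇒ V₂ = 390 L, P₂ = 129 kPa.
ΔU = 0 (ideal gas, T constant).
W = nRT ln(V₂/V₁) = 5.82×8.314×1040×ln(2.79) = 51600 J.
Q = ΔU + W = 51600 J.
Net over both steps: W = 72600 J, Q = 104000 J, ΔU = 31600 J.

72600 J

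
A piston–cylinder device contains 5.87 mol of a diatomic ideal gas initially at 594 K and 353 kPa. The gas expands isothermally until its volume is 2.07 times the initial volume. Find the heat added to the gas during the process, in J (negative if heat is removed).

V₁ = nRT₁/P₁ = 5.87×8.314×594/353 = 82.1 L.
Isothermal: T stays 594 K; PV = const ⇒ V₂ = 170 L, P₂ = 171 kPa.
ΔU = 0 (ideal gas, T constant).
W = nRT ln(V₂/V₁) = 5.87×8.314×594×ln(2.07) = 21100 J.
Q = ΔU + W = 21100 J.

21100 J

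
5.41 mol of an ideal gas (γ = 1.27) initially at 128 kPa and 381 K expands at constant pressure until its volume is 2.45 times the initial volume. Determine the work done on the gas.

-24800 J

V₁ = nRT₁/P₁ = 5.41×8.314×381/128 = 134 L.
Isobaric: P stays 128 kPa; V/T = const ⇒ T₂ = 933 K, V₂ = 328 L.
W = PΔV = 128×(328−134) kPa·L = 24800 J.
Work done on the gas = −W_by = -24800 J.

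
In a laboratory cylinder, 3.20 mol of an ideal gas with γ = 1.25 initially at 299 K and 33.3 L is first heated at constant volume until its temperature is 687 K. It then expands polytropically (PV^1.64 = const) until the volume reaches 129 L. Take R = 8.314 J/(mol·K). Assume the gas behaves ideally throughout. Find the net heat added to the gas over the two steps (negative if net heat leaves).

P₁ = nRT₁/V₁ = 3.20×8.314×299/33.3 = 239 kPa.
Step 1 — Isochoric: V stays 33.3 L; P/T = const ⇒ T₂ = 687 K, P₂ = 549 kPa.
W = 0 (no volume change).
ΔU = nCvΔT = 3.20×33.3×(687−299) = 41300 J.
Q = ΔU = 41300 J.
State after step 1: P = 549 kPa, V = 33.3 L, T = 687 K.
Step 2 — Polytropic n=1.64: T₂ = T₁(V₁/V₂)^(n−1) = 687×(0.258)^0.64 = 289 K; P₂ = P₁(V₁/V₂)^n = 59.6 kPa.
W = (P₁V₁−P₂V₂)/(n−1) = (549×33.3−59.6×129)/0.64 = 16600 J.
ΔU = nCvΔT = 3.20×33.3×(289−687) = -42400 J.
Q = ΔU + W = -25800 J.
Net over both steps: W = 16600 J, Q = 15500 J, ΔU = -1090 J.

15500 J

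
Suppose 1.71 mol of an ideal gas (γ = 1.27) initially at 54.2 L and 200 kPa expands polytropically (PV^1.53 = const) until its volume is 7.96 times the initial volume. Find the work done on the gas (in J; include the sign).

T₁ = P₁V₁/(nR) = 200×54.2/(1.71×8.314) = 762 K.
Polytropic n=1.53: T₂ = T₁(V₁/V₂)^(n−1) = 762×(0.126)^0.53 = 254 K; P₂ = P₁(V₁/V₂)^n = 8.37 kPa.
W = (P₁V₁−P₂V₂)/(n−1) = (200×54.2−8.37×431)/0.53 = 13600 J.
Work done on the gas = −W_by = -13600 J.

-13600 J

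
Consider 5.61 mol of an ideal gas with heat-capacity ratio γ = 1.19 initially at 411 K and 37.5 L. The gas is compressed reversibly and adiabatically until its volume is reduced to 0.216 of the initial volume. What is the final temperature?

550 K

P₁ = nRT₁/V₁ = 5.61×8.314×411/37.5 = 511 kPa.
Adiabatic: TV^(γ−1) = const ⇒ T₂ = 411×(4.63)^0.190 = 550 K; PV^γ = const ⇒ P₂ = 3170 kPa.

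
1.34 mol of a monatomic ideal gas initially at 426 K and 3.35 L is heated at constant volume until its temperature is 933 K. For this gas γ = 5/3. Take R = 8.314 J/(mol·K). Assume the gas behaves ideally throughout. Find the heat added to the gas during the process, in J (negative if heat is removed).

P₁ = nRT₁/V₁ = 1.34×8.314×426/3.35 = 1420 kPa.
Isochoric: V stays 3.35 L; P/T = const ⇒ T₂ = 933 K, P₂ = 3100 kPa.
W = 0 (no volume change).
ΔU = nCvΔT = 1.34×12.5×(933−426) = 8470 J.
Q = ΔU = 8470 J.

8470 J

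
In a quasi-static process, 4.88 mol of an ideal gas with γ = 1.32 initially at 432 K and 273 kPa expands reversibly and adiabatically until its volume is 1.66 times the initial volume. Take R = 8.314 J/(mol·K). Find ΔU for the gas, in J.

V₁ = nRT₁/P₁ = 4.88×8.314×432/273 = 64.2 L.
Adiabatic: TV^(γ−1) = const ⇒ T₂ = 432×(0.602)^0.320 = 367 K; PV^γ = const ⇒ P₂ = 140 kPa.
For an ideal gas ΔU = nCvΔT with Cv = R/(γ−1) = 26.0 J/(mol·K).
ΔU = 4.88×26.0×(367−432) = -8200 J.

-8200 J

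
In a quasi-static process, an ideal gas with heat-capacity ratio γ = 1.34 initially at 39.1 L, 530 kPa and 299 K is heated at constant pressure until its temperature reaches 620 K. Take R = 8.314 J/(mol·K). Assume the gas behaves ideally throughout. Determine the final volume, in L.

81.1 L

Isobaric: P stays 530 kPa; V/T = const ⇒ T₂ = 620 K, V₂ = 81.1 L.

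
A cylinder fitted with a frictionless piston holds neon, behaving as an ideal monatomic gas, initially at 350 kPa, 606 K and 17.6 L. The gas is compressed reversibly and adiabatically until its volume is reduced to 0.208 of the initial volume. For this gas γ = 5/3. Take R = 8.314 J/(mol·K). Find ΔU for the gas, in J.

17100 J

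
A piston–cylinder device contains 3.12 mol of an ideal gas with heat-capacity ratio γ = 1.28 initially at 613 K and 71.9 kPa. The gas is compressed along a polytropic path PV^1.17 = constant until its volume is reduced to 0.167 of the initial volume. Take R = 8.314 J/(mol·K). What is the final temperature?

831 K

V₁ = nRT₁/P₁ = 3.12×8.314×613/71.9 = 221 L.
Polytropic n=1.17: T₂ = T₁(V₁/V₂)^(n−1) = 613×(5.99)^0.17 = 831 K; P₂ = P₁(V₁/V₂)^n = 584 kPa.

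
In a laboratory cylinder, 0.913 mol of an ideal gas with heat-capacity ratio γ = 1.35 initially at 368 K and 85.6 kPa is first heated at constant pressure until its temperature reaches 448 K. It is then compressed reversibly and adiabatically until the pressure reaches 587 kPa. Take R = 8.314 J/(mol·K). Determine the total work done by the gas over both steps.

-5680 J

V₁ = nRT₁/P₁ = 0.913×8.314×368/85.6 = 32.6 L.
Step 1 — Isobaric: P stays 85.6 kPa; V/T = const ⇒ T₂ = 448 K, V₂ = 39.7 L.
W = PΔV = 85.6×(39.7−32.6) kPa·L = 607 J.
ΔU = nCvΔT = 0.913×23.8×(448−368) = 1740 J.
Q = ΔU + W = nCpΔT = 2340 J.
State after step 1: P = 85.6 kPa, V = 39.7 L, T = 448 K.
Step 2 — Adiabatic: T₂/T₁ = (P₂/P₁)^((γ−1)/γ) ⇒ T₂ = 448×(6.86)^0.259 = 738 K; V₂ = 9.54 L.
ΔU = nCvΔT = 0.913×23.8×(738−448) = 6290 J.
Q = 0 for an adiabatic process, so W = −ΔU = -6290 J.
Net over both steps: W = -5680 J, Q = 2340 J, ΔU = 8020 J.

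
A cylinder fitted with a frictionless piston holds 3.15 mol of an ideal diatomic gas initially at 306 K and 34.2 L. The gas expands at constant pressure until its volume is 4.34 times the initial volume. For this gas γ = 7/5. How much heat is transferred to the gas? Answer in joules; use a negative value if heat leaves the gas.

93700 J

P₁ = nRT₁/V₁ = 3.15×8.314×306/34.2 = 234 kPa.
Isobaric: P stays 234 kPa; V/T = const ⇒ T₂ = 1330 K, V₂ = 148 L.
W = PΔV = 234×(148−34.2) kPa·L = 26800 J.
ΔU = nCvΔT = 3.15×20.8×(1330−306) = 66900 J.
Q = ΔU + W = nCpΔT = 93700 J.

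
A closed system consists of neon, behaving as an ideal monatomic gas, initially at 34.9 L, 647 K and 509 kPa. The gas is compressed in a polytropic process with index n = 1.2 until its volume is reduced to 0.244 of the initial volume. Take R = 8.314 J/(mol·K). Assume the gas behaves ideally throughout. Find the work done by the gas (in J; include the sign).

-28900 J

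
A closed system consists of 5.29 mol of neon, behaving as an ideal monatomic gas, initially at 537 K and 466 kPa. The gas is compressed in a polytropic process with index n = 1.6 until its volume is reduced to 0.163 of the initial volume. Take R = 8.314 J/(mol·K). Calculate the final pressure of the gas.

V₁ = nRT₁/P₁ = 5.29×8.314×537/466 = 50.7 L.
Polytropic n=1.6: T₂ = T₁(V₁/V₂)^(n−1) = 537×(6.13)^0.60 = 1590 K; P₂ = P₁(V₁/V₂)^n = 8490 kPa.

8490 kPa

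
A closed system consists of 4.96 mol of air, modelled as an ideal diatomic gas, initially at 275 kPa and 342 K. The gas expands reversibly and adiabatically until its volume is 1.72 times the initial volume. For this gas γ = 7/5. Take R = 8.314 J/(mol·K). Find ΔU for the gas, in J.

V₁ = nRT₁/P₁ = 4.96×8.314×342/275 = 51.3 L.
Adiabatic: TV^(γ−1) = const ⇒ T₂ = 342×(0.581)^0.400 = 275 K; PV^γ = const ⇒ P₂ = 129 kPa.
For an ideal gas ΔU = nCvΔT with Cv = (5/2)R = 20.8 J/(mol·K).
ΔU = 4.96×20.8×(275−342) = -6880 J.

-6880 J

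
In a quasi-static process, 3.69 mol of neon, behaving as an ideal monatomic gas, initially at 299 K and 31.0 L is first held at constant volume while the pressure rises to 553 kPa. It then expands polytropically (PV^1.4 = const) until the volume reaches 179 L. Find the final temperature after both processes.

277 K

P₁ = nRT₁/V₁ = 3.69×8.314×299/31.0 = 296 kPa.
Step 1 — Isochoric: V stays 31.0 L; P/T = const ⇒ T₂ = 559 K, P₂ = 553 kPa.
W = 0 (no volume change).
ΔU = nCvΔT = 3.69×12.5×(559−299) = 12000 J.
Q = ΔU = 12000 J.
State after step 1: P = 553 kPa, V = 31.0 L, T = 559 K.
Step 2 — Polytropic n=1.4: T₂ = T₁(V₁/V₂)^(n−1) = 559×(0.173)^0.40 = 277 K; P₂ = P₁(V₁/V₂)^n = 47.5 kPa.
W = (P₁V₁−P₂V₂)/(n−1) = (553×31.0−47.5×179)/0.40 = 21600 J.
ΔU = nCvΔT = 3.69×12.5×(277−559) = -13000 J.
Q = ΔU + W = 8640 J.
Net over both steps: W = 21600 J, Q = 20600 J, ΔU = -1010 J.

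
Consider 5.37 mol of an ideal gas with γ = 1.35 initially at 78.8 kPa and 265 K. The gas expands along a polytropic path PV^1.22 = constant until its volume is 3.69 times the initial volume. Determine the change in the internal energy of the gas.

-8440 J

V₁ = nRT₁/P₁ = 5.37×8.314×265/78.8 = 150 L.
Polytropic n=1.22: T₂ = T₁(V₁/V₂)^(n−1) = 265×(0.271)^0.22 = 199 K; P₂ = P₁(V₁/V₂)^n = 16.0 kPa.
For an ideal gas ΔU = nCvΔT with Cv = R/(γ−1) = 23.8 J/(mol·K).
ΔU = 5.37×23.8×(199−265) = -8440 J.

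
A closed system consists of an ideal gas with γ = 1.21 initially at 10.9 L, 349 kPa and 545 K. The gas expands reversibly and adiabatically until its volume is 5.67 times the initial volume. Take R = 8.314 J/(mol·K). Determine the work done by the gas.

5530 J

n = P₁V₁/(RT₁) = 349×10.9/(8.314×545) = 0.840 mol.
Adiabatic: TV^(γ−1) = const ⇒ T₂ = 545×(0.176)^0.210 = 379 K; PV^γ = const ⇒ P₂ = 42.8 kPa.
ΔU = nCvΔT = 0.840×39.6×(379−545) = -5530 J.
Q = 0 for an adiabatic process, so W = −ΔU = 5530 J.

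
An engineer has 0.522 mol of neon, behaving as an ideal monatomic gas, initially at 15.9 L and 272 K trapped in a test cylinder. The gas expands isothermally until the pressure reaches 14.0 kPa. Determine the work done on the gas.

-1970 J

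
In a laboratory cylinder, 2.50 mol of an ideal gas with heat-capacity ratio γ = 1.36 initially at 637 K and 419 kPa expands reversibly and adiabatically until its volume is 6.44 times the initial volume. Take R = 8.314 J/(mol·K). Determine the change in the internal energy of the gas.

V₁ = nRT₁/P₁ = 2.50×8.314×637/419 = 31.6 L.
Adiabatic: TV^(γ−1) = const ⇒ T₂ = 637×(0.155)^0.360 = 326 K; PV^γ = const ⇒ P₂ = 33.3 kPa.
For an ideal gas ΔU = nCvΔT with Cv = R/(γ−1) = 23.1 J/(mol·K).
ΔU = 2.50×23.1×(326−637) = -18000 J.

-18000 J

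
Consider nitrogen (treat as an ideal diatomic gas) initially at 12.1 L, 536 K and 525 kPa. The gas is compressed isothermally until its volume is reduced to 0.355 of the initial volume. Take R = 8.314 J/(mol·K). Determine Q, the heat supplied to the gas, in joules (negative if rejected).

n = P₁V₁/(RT₁) = 525×12.1/(8.314×536) = 1.43 mol.
Isothermal: T stays 536 K; PV = const ⇒ V₂ = 4.30 L, P₂ = 1480 kPa.
ΔU = 0 (ideal gas, T constant).
W = nRT ln(V₂/V₁) = 1.43×8.314×536×ln(0.355) = -6580 J.
Q = ΔU + W = -6580 J.

-6580 J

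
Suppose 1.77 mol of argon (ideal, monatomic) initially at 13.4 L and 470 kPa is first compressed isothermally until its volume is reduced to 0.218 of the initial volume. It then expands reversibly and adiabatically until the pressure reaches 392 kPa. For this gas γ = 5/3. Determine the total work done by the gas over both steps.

T₁ = P₁V₁/(nR) = 470×13.4/(1.77×8.314) = 428 K.
Step 1 — Isothermal: T stays 428 K; PV = const ⇒ V₂ = 2.92 L, P₂ = 2160 kPa.
ΔU = 0 (ideal gas, T constant).
W = nRT ln(V₂/V₁) = 1.77×8.314×428×ln(0.218) = -9590 J.
Q = ΔU + W = -9590 J.
State after step 1: P = 2160 kPa, V = 2.92 L, T = 428 K.
Step 2 — Adiabatic: T₂/T₁ = (P₂/P₁)^((γ−1)/γ) ⇒ T₂ = 428×(0.182)^0.400 = 216 K; V₂ = 8.12 L.
ΔU = nCvΔT = 1.77×12.5×(216−428) = -4670 J.
Q = 0 for an adiabatic process, so W = −ΔU = 4670 J.
Net over both steps: W = -4920 J, Q = -9590 J, ΔU = -4670 J.

-4920 J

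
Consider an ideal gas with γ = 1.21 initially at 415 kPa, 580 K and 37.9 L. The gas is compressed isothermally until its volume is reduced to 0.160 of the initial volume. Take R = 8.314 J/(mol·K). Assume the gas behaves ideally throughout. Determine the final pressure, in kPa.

Isothermal: T stays 580 K; PV = const ⇒ V₂ = 6.06 L, P₂ = 2590 kPa.

2590 kPa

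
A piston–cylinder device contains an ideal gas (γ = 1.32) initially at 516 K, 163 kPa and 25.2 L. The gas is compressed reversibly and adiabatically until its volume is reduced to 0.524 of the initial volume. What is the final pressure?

Adiabatic: TV^(γ−1) = const ⇒ T₂ = 516×(1.91)^0.320 = 635 K; PV^γ = const ⇒ P₂ = 383 kPa.

383 kPa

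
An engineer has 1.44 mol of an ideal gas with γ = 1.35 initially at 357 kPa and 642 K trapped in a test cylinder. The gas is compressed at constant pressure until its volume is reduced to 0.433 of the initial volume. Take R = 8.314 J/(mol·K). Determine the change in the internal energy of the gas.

V₁ = nRT₁/P₁ = 1.44×8.314×642/357 = 21.5 L.
Isobaric: P stays 357 kPa; V/T = const ⇒ T₂ = 278 K, V₂ = 9.32 L.
For an ideal gas ΔU = nCvΔT with Cv = R/(γ−1) = 23.8 J/(mol·K).
ΔU = 1.44×23.8×(278−642) = -12500 J.

-12500 J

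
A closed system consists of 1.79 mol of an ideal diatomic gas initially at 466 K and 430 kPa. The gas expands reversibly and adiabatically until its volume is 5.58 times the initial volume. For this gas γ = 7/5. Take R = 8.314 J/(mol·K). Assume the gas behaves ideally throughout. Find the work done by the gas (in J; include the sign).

V₁ = nRT₁/P₁ = 1.79×8.314×466/430 = 16.1 L.
Adiabatic: TV^(γ−1) = const ⇒ T₂ = 466×(0.179)^0.400 = 234 K; PV^γ = const ⇒ P₂ = 38.7 kPa.
ΔU = nCvΔT = 1.79×20.8×(234−466) = -8620 J.
Q = 0 for an adiabatic process, so W = −ΔU = 8620 J.

8620 J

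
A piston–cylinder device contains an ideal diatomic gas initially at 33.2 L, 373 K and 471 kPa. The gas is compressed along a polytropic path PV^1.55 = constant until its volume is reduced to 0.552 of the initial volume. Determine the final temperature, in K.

517 K

Polytropic n=1.55: T₂ = T₁(V₁/V₂)^(n−1) = 373×(1.81)^0.55 = 517 K; P₂ = P₁(V₁/V₂)^n = 1180 kPa.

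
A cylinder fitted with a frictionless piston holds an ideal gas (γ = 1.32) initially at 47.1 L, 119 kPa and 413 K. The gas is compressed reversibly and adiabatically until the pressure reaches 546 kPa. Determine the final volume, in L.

Adiabatic: T₂/T₁ = (P₂/P₁)^((γ−1)/γ) ⇒ T₂ = 413×(4.59)^0.242 = 598 K; V₂ = 14.9 L.

14.9 L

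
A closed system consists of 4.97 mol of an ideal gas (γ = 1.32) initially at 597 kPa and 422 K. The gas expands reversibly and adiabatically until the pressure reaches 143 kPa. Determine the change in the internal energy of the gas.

-16000 J

V₁ = nRT₁/P₁ = 4.97×8.314×422/597 = 29.2 L.
Adiabatic: T₂/T₁ = (P₂/P₁)^((γ−1)/γ) ⇒ T₂ = 422×(0.240)^0.242 = 298 K; V₂ = 86.2 L.
For an ideal gas ΔU = nCvΔT with Cv = R/(γ−1) = 26.0 J/(mol·K).
ΔU = 4.97×26.0×(298−422) = -16000 J.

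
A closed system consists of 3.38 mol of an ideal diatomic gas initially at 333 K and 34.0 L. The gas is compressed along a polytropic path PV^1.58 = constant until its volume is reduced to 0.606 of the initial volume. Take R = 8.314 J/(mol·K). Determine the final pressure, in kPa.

P₁ = nRT₁/V₁ = 3.38×8.314×333/34.0 = 275 kPa.
Polytropic n=1.58: T₂ = T₁(V₁/V₂)^(n−1) = 333×(1.65)^0.58 = 445 K; P₂ = P₁(V₁/V₂)^n = 607 kPa.

607 kPa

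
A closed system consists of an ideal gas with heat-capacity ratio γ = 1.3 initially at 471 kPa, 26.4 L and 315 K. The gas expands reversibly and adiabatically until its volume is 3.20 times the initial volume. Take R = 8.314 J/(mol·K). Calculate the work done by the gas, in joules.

n = P₁V₁/(RT₁) = 471×26.4/(8.314×315) = 4.75 mol.
Adiabatic: TV^(γ−1) = const ⇒ T₂ = 315×(0.312)^0.300 = 222 K; PV^γ = const ⇒ P₂ = 104 kPa.
ΔU = nCvΔT = 4.75×27.7×(222−315) = -12200 J.
Q = 0 for an adiabatic process, so W = −ΔU = 12200 J.

12200 J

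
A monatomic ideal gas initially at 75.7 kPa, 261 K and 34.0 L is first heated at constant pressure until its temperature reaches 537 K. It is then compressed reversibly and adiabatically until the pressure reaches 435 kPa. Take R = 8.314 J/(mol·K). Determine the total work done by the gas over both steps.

-5320 J

n = P₁V₁/(RT₁) = 75.7×34.0/(8.314×261) = 1.19 mol.
Step 1 — Isobaric: P stays 75.7 kPa; V/T = const ⇒ T₂ = 537 K, V₂ = 70.0 L.
W = PΔV = 75.7×(70.0−34.0) kPa·L = 2720 J.
ΔU = nCvΔT = 1.19×12.5×(537−261) = 4080 J.
Q = ΔU + W = nCpΔT = 6800 J.
State after step 1: P = 75.7 kPa, V = 70.0 L, T = 537 K.
Step 2 — Adiabatic: T₂/T₁ = (P₂/P₁)^((γ−1)/γ) ⇒ T₂ = 537×(5.75)^0.400 = 1080 K; V₂ = 24.5 L.
ΔU = nCvΔT = 1.19×12.5×(1080−537) = 8040 J.
Q = 0 for an adiabatic process, so W = −ΔU = -8040 J.
Net over both steps: W = -5320 J, Q = 6800 J, ΔU = 12100 J.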